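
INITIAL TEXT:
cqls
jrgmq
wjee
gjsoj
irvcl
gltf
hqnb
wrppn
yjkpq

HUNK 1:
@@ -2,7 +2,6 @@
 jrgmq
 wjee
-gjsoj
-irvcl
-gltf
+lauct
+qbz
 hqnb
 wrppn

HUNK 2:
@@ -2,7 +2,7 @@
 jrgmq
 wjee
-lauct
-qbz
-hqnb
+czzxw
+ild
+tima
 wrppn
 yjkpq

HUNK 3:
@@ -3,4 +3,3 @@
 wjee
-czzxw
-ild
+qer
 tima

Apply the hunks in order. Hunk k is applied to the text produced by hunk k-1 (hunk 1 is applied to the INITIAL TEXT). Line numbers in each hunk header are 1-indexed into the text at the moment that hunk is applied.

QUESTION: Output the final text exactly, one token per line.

Answer: cqls
jrgmq
wjee
qer
tima
wrppn
yjkpq

Derivation:
Hunk 1: at line 2 remove [gjsoj,irvcl,gltf] add [lauct,qbz] -> 8 lines: cqls jrgmq wjee lauct qbz hqnb wrppn yjkpq
Hunk 2: at line 2 remove [lauct,qbz,hqnb] add [czzxw,ild,tima] -> 8 lines: cqls jrgmq wjee czzxw ild tima wrppn yjkpq
Hunk 3: at line 3 remove [czzxw,ild] add [qer] -> 7 lines: cqls jrgmq wjee qer tima wrppn yjkpq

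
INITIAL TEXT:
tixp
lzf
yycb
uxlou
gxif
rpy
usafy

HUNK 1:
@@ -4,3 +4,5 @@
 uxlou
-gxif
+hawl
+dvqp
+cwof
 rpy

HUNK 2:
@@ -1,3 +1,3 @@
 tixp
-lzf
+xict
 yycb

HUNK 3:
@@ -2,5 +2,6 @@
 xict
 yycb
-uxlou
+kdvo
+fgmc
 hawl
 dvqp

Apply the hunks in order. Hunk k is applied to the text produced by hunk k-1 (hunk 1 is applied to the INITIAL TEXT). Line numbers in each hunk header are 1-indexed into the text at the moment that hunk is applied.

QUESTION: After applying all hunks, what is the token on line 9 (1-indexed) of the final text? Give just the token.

Answer: rpy

Derivation:
Hunk 1: at line 4 remove [gxif] add [hawl,dvqp,cwof] -> 9 lines: tixp lzf yycb uxlou hawl dvqp cwof rpy usafy
Hunk 2: at line 1 remove [lzf] add [xict] -> 9 lines: tixp xict yycb uxlou hawl dvqp cwof rpy usafy
Hunk 3: at line 2 remove [uxlou] add [kdvo,fgmc] -> 10 lines: tixp xict yycb kdvo fgmc hawl dvqp cwof rpy usafy
Final line 9: rpy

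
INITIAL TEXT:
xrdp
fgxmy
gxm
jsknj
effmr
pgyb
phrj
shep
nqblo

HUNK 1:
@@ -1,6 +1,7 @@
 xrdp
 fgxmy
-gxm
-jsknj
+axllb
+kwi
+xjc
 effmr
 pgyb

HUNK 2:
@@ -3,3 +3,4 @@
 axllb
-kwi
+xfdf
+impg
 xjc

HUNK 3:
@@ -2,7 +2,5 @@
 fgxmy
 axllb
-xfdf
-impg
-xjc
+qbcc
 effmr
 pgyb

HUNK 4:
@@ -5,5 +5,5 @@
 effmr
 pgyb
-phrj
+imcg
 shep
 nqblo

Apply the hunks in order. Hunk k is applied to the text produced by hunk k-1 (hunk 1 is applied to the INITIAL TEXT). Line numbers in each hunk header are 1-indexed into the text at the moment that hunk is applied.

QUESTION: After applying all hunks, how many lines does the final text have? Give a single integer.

Answer: 9

Derivation:
Hunk 1: at line 1 remove [gxm,jsknj] add [axllb,kwi,xjc] -> 10 lines: xrdp fgxmy axllb kwi xjc effmr pgyb phrj shep nqblo
Hunk 2: at line 3 remove [kwi] add [xfdf,impg] -> 11 lines: xrdp fgxmy axllb xfdf impg xjc effmr pgyb phrj shep nqblo
Hunk 3: at line 2 remove [xfdf,impg,xjc] add [qbcc] -> 9 lines: xrdp fgxmy axllb qbcc effmr pgyb phrj shep nqblo
Hunk 4: at line 5 remove [phrj] add [imcg] -> 9 lines: xrdp fgxmy axllb qbcc effmr pgyb imcg shep nqblo
Final line count: 9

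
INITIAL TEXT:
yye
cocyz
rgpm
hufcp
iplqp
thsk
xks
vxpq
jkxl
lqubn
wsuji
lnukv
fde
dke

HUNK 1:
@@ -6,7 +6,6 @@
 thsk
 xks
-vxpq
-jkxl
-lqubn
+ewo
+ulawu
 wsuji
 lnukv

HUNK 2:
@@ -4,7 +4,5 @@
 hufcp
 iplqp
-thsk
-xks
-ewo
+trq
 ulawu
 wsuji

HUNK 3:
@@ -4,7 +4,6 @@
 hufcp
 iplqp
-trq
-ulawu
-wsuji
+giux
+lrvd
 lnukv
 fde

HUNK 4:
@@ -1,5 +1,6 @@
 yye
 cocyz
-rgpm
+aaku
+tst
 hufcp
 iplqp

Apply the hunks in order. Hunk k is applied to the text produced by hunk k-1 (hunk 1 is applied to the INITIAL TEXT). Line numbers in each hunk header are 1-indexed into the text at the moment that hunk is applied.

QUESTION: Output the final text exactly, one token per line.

Answer: yye
cocyz
aaku
tst
hufcp
iplqp
giux
lrvd
lnukv
fde
dke

Derivation:
Hunk 1: at line 6 remove [vxpq,jkxl,lqubn] add [ewo,ulawu] -> 13 lines: yye cocyz rgpm hufcp iplqp thsk xks ewo ulawu wsuji lnukv fde dke
Hunk 2: at line 4 remove [thsk,xks,ewo] add [trq] -> 11 lines: yye cocyz rgpm hufcp iplqp trq ulawu wsuji lnukv fde dke
Hunk 3: at line 4 remove [trq,ulawu,wsuji] add [giux,lrvd] -> 10 lines: yye cocyz rgpm hufcp iplqp giux lrvd lnukv fde dke
Hunk 4: at line 1 remove [rgpm] add [aaku,tst] -> 11 lines: yye cocyz aaku tst hufcp iplqp giux lrvd lnukv fde dke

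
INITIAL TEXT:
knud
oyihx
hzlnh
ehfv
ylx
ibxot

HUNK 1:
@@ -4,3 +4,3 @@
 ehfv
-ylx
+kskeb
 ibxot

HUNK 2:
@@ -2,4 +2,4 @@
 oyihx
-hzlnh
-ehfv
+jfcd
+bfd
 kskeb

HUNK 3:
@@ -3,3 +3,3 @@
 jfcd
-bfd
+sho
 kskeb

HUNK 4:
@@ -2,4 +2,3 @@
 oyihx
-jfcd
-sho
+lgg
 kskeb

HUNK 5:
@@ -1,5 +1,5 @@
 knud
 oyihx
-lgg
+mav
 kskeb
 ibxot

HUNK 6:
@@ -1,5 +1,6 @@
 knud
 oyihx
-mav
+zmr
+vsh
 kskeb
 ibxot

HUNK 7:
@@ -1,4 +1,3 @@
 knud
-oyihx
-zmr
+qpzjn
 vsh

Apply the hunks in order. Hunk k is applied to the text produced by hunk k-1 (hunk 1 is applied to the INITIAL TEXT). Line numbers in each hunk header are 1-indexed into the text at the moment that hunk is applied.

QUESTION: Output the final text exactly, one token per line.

Answer: knud
qpzjn
vsh
kskeb
ibxot

Derivation:
Hunk 1: at line 4 remove [ylx] add [kskeb] -> 6 lines: knud oyihx hzlnh ehfv kskeb ibxot
Hunk 2: at line 2 remove [hzlnh,ehfv] add [jfcd,bfd] -> 6 lines: knud oyihx jfcd bfd kskeb ibxot
Hunk 3: at line 3 remove [bfd] add [sho] -> 6 lines: knud oyihx jfcd sho kskeb ibxot
Hunk 4: at line 2 remove [jfcd,sho] add [lgg] -> 5 lines: knud oyihx lgg kskeb ibxot
Hunk 5: at line 1 remove [lgg] add [mav] -> 5 lines: knud oyihx mav kskeb ibxot
Hunk 6: at line 1 remove [mav] add [zmr,vsh] -> 6 lines: knud oyihx zmr vsh kskeb ibxot
Hunk 7: at line 1 remove [oyihx,zmr] add [qpzjn] -> 5 lines: knud qpzjn vsh kskeb ibxot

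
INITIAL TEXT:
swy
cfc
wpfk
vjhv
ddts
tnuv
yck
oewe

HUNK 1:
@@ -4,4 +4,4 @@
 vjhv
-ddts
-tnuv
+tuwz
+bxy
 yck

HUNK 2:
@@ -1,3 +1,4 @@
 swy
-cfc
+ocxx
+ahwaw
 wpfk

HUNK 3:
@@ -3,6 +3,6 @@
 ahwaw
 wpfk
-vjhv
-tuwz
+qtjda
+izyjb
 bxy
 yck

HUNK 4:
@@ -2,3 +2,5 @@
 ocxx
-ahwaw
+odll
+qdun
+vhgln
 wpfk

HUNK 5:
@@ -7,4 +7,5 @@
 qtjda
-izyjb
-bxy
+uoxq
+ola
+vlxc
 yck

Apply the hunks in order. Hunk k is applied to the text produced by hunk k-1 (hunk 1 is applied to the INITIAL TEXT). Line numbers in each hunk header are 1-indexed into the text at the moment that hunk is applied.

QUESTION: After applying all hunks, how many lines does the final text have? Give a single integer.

Answer: 12

Derivation:
Hunk 1: at line 4 remove [ddts,tnuv] add [tuwz,bxy] -> 8 lines: swy cfc wpfk vjhv tuwz bxy yck oewe
Hunk 2: at line 1 remove [cfc] add [ocxx,ahwaw] -> 9 lines: swy ocxx ahwaw wpfk vjhv tuwz bxy yck oewe
Hunk 3: at line 3 remove [vjhv,tuwz] add [qtjda,izyjb] -> 9 lines: swy ocxx ahwaw wpfk qtjda izyjb bxy yck oewe
Hunk 4: at line 2 remove [ahwaw] add [odll,qdun,vhgln] -> 11 lines: swy ocxx odll qdun vhgln wpfk qtjda izyjb bxy yck oewe
Hunk 5: at line 7 remove [izyjb,bxy] add [uoxq,ola,vlxc] -> 12 lines: swy ocxx odll qdun vhgln wpfk qtjda uoxq ola vlxc yck oewe
Final line count: 12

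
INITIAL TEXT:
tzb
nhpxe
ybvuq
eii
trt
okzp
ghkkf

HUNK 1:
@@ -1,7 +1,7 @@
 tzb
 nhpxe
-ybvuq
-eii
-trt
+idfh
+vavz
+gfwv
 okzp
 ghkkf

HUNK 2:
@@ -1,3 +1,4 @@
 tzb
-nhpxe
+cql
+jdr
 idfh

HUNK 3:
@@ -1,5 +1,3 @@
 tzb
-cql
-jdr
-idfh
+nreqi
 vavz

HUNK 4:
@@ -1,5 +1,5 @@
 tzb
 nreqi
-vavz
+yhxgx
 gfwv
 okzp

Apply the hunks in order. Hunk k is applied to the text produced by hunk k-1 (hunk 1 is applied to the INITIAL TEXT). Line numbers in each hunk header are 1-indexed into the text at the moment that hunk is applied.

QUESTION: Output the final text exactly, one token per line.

Hunk 1: at line 1 remove [ybvuq,eii,trt] add [idfh,vavz,gfwv] -> 7 lines: tzb nhpxe idfh vavz gfwv okzp ghkkf
Hunk 2: at line 1 remove [nhpxe] add [cql,jdr] -> 8 lines: tzb cql jdr idfh vavz gfwv okzp ghkkf
Hunk 3: at line 1 remove [cql,jdr,idfh] add [nreqi] -> 6 lines: tzb nreqi vavz gfwv okzp ghkkf
Hunk 4: at line 1 remove [vavz] add [yhxgx] -> 6 lines: tzb nreqi yhxgx gfwv okzp ghkkf

Answer: tzb
nreqi
yhxgx
gfwv
okzp
ghkkf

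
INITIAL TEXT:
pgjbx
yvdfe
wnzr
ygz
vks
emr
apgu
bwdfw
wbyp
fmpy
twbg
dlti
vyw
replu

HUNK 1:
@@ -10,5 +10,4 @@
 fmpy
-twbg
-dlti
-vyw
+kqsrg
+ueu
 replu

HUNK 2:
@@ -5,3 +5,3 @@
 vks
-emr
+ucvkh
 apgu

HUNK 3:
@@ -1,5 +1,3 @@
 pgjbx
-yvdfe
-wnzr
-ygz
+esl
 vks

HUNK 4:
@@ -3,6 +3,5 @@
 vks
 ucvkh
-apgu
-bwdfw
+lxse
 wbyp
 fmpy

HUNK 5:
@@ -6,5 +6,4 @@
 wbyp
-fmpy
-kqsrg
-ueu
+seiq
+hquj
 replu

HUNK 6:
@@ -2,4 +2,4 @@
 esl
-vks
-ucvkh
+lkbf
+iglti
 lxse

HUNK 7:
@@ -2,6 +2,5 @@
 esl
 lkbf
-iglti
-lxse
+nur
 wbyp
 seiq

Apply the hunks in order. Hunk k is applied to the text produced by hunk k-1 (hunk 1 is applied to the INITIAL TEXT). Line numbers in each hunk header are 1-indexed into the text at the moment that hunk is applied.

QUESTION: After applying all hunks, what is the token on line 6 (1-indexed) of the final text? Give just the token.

Answer: seiq

Derivation:
Hunk 1: at line 10 remove [twbg,dlti,vyw] add [kqsrg,ueu] -> 13 lines: pgjbx yvdfe wnzr ygz vks emr apgu bwdfw wbyp fmpy kqsrg ueu replu
Hunk 2: at line 5 remove [emr] add [ucvkh] -> 13 lines: pgjbx yvdfe wnzr ygz vks ucvkh apgu bwdfw wbyp fmpy kqsrg ueu replu
Hunk 3: at line 1 remove [yvdfe,wnzr,ygz] add [esl] -> 11 lines: pgjbx esl vks ucvkh apgu bwdfw wbyp fmpy kqsrg ueu replu
Hunk 4: at line 3 remove [apgu,bwdfw] add [lxse] -> 10 lines: pgjbx esl vks ucvkh lxse wbyp fmpy kqsrg ueu replu
Hunk 5: at line 6 remove [fmpy,kqsrg,ueu] add [seiq,hquj] -> 9 lines: pgjbx esl vks ucvkh lxse wbyp seiq hquj replu
Hunk 6: at line 2 remove [vks,ucvkh] add [lkbf,iglti] -> 9 lines: pgjbx esl lkbf iglti lxse wbyp seiq hquj replu
Hunk 7: at line 2 remove [iglti,lxse] add [nur] -> 8 lines: pgjbx esl lkbf nur wbyp seiq hquj replu
Final line 6: seiq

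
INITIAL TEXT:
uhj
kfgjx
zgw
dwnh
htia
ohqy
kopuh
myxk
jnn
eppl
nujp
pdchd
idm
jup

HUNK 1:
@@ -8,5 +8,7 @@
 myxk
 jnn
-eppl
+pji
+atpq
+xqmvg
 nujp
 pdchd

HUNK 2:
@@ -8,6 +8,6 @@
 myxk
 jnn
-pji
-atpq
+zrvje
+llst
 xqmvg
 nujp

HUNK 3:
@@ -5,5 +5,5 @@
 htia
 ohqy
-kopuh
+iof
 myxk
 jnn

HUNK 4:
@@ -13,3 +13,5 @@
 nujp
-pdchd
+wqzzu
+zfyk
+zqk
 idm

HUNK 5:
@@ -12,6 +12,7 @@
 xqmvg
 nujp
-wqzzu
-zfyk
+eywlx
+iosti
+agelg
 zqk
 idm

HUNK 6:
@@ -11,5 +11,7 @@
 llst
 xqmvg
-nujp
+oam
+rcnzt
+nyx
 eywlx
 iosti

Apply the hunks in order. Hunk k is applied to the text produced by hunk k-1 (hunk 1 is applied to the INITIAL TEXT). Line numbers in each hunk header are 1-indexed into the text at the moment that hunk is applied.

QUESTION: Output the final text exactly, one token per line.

Hunk 1: at line 8 remove [eppl] add [pji,atpq,xqmvg] -> 16 lines: uhj kfgjx zgw dwnh htia ohqy kopuh myxk jnn pji atpq xqmvg nujp pdchd idm jup
Hunk 2: at line 8 remove [pji,atpq] add [zrvje,llst] -> 16 lines: uhj kfgjx zgw dwnh htia ohqy kopuh myxk jnn zrvje llst xqmvg nujp pdchd idm jup
Hunk 3: at line 5 remove [kopuh] add [iof] -> 16 lines: uhj kfgjx zgw dwnh htia ohqy iof myxk jnn zrvje llst xqmvg nujp pdchd idm jup
Hunk 4: at line 13 remove [pdchd] add [wqzzu,zfyk,zqk] -> 18 lines: uhj kfgjx zgw dwnh htia ohqy iof myxk jnn zrvje llst xqmvg nujp wqzzu zfyk zqk idm jup
Hunk 5: at line 12 remove [wqzzu,zfyk] add [eywlx,iosti,agelg] -> 19 lines: uhj kfgjx zgw dwnh htia ohqy iof myxk jnn zrvje llst xqmvg nujp eywlx iosti agelg zqk idm jup
Hunk 6: at line 11 remove [nujp] add [oam,rcnzt,nyx] -> 21 lines: uhj kfgjx zgw dwnh htia ohqy iof myxk jnn zrvje llst xqmvg oam rcnzt nyx eywlx iosti agelg zqk idm jup

Answer: uhj
kfgjx
zgw
dwnh
htia
ohqy
iof
myxk
jnn
zrvje
llst
xqmvg
oam
rcnzt
nyx
eywlx
iosti
agelg
zqk
idm
jup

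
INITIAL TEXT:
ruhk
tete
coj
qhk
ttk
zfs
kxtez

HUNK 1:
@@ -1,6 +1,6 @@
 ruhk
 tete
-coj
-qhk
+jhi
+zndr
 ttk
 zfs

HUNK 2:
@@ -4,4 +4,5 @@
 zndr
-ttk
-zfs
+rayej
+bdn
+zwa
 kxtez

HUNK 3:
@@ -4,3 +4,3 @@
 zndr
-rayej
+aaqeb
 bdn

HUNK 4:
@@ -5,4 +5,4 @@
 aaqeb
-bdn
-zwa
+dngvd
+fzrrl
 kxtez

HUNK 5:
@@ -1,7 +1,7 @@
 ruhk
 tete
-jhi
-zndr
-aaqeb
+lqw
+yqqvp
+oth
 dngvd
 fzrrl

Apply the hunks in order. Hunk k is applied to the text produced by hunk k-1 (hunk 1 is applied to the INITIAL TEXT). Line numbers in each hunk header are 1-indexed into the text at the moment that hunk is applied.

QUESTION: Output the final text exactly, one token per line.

Hunk 1: at line 1 remove [coj,qhk] add [jhi,zndr] -> 7 lines: ruhk tete jhi zndr ttk zfs kxtez
Hunk 2: at line 4 remove [ttk,zfs] add [rayej,bdn,zwa] -> 8 lines: ruhk tete jhi zndr rayej bdn zwa kxtez
Hunk 3: at line 4 remove [rayej] add [aaqeb] -> 8 lines: ruhk tete jhi zndr aaqeb bdn zwa kxtez
Hunk 4: at line 5 remove [bdn,zwa] add [dngvd,fzrrl] -> 8 lines: ruhk tete jhi zndr aaqeb dngvd fzrrl kxtez
Hunk 5: at line 1 remove [jhi,zndr,aaqeb] add [lqw,yqqvp,oth] -> 8 lines: ruhk tete lqw yqqvp oth dngvd fzrrl kxtez

Answer: ruhk
tete
lqw
yqqvp
oth
dngvd
fzrrl
kxtez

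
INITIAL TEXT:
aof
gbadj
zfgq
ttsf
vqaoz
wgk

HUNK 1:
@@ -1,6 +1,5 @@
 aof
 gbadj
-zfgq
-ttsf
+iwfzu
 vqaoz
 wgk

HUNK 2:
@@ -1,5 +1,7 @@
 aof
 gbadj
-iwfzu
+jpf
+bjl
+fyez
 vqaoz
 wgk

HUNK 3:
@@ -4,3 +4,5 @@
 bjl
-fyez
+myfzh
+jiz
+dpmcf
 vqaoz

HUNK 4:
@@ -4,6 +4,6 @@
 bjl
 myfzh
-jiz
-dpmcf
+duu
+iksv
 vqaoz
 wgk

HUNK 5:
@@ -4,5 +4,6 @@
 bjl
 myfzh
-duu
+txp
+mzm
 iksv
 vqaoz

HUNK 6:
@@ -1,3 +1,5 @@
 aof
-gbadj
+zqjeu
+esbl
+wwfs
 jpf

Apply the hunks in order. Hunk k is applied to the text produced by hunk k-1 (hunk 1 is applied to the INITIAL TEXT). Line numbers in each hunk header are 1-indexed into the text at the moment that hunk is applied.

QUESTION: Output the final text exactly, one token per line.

Answer: aof
zqjeu
esbl
wwfs
jpf
bjl
myfzh
txp
mzm
iksv
vqaoz
wgk

Derivation:
Hunk 1: at line 1 remove [zfgq,ttsf] add [iwfzu] -> 5 lines: aof gbadj iwfzu vqaoz wgk
Hunk 2: at line 1 remove [iwfzu] add [jpf,bjl,fyez] -> 7 lines: aof gbadj jpf bjl fyez vqaoz wgk
Hunk 3: at line 4 remove [fyez] add [myfzh,jiz,dpmcf] -> 9 lines: aof gbadj jpf bjl myfzh jiz dpmcf vqaoz wgk
Hunk 4: at line 4 remove [jiz,dpmcf] add [duu,iksv] -> 9 lines: aof gbadj jpf bjl myfzh duu iksv vqaoz wgk
Hunk 5: at line 4 remove [duu] add [txp,mzm] -> 10 lines: aof gbadj jpf bjl myfzh txp mzm iksv vqaoz wgk
Hunk 6: at line 1 remove [gbadj] add [zqjeu,esbl,wwfs] -> 12 lines: aof zqjeu esbl wwfs jpf bjl myfzh txp mzm iksv vqaoz wgk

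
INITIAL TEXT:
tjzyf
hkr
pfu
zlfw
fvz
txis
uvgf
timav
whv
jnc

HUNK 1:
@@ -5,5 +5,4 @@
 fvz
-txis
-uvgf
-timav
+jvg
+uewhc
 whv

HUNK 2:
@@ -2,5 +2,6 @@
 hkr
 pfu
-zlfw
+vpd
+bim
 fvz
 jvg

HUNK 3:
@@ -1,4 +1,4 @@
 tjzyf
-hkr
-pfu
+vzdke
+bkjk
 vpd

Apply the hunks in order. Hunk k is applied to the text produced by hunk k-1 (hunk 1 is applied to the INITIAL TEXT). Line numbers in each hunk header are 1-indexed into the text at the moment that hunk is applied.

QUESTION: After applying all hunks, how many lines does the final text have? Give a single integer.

Answer: 10

Derivation:
Hunk 1: at line 5 remove [txis,uvgf,timav] add [jvg,uewhc] -> 9 lines: tjzyf hkr pfu zlfw fvz jvg uewhc whv jnc
Hunk 2: at line 2 remove [zlfw] add [vpd,bim] -> 10 lines: tjzyf hkr pfu vpd bim fvz jvg uewhc whv jnc
Hunk 3: at line 1 remove [hkr,pfu] add [vzdke,bkjk] -> 10 lines: tjzyf vzdke bkjk vpd bim fvz jvg uewhc whv jnc
Final line count: 10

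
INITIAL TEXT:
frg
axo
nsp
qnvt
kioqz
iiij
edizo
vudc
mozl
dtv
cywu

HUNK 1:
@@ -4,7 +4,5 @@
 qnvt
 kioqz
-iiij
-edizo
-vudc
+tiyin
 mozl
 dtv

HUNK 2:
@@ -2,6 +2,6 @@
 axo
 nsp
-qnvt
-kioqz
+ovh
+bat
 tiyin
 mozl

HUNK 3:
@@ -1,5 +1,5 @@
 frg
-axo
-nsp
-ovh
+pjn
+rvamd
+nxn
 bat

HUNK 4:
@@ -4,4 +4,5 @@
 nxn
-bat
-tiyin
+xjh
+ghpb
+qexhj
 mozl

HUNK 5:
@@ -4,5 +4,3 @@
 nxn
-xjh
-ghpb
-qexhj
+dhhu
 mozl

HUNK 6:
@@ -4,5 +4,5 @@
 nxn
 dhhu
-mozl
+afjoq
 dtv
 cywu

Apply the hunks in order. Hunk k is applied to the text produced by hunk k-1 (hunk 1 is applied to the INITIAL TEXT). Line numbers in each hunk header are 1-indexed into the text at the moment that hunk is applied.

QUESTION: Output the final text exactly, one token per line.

Hunk 1: at line 4 remove [iiij,edizo,vudc] add [tiyin] -> 9 lines: frg axo nsp qnvt kioqz tiyin mozl dtv cywu
Hunk 2: at line 2 remove [qnvt,kioqz] add [ovh,bat] -> 9 lines: frg axo nsp ovh bat tiyin mozl dtv cywu
Hunk 3: at line 1 remove [axo,nsp,ovh] add [pjn,rvamd,nxn] -> 9 lines: frg pjn rvamd nxn bat tiyin mozl dtv cywu
Hunk 4: at line 4 remove [bat,tiyin] add [xjh,ghpb,qexhj] -> 10 lines: frg pjn rvamd nxn xjh ghpb qexhj mozl dtv cywu
Hunk 5: at line 4 remove [xjh,ghpb,qexhj] add [dhhu] -> 8 lines: frg pjn rvamd nxn dhhu mozl dtv cywu
Hunk 6: at line 4 remove [mozl] add [afjoq] -> 8 lines: frg pjn rvamd nxn dhhu afjoq dtv cywu

Answer: frg
pjn
rvamd
nxn
dhhu
afjoq
dtv
cywu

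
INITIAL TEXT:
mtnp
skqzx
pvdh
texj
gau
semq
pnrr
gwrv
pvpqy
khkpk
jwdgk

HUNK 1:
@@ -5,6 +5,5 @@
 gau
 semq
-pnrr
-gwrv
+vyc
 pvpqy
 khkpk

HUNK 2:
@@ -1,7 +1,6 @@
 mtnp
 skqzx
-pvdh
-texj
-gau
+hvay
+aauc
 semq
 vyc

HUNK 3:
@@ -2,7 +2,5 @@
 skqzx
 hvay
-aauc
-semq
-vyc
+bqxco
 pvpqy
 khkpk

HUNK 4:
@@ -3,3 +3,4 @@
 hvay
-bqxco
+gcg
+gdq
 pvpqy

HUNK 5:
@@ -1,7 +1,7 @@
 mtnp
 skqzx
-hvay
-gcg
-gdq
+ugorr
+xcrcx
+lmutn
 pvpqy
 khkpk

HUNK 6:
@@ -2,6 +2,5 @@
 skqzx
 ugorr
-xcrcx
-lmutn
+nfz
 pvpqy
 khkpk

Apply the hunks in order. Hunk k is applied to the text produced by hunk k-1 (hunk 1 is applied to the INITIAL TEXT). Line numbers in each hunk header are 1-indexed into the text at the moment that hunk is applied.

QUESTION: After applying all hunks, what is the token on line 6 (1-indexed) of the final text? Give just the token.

Answer: khkpk

Derivation:
Hunk 1: at line 5 remove [pnrr,gwrv] add [vyc] -> 10 lines: mtnp skqzx pvdh texj gau semq vyc pvpqy khkpk jwdgk
Hunk 2: at line 1 remove [pvdh,texj,gau] add [hvay,aauc] -> 9 lines: mtnp skqzx hvay aauc semq vyc pvpqy khkpk jwdgk
Hunk 3: at line 2 remove [aauc,semq,vyc] add [bqxco] -> 7 lines: mtnp skqzx hvay bqxco pvpqy khkpk jwdgk
Hunk 4: at line 3 remove [bqxco] add [gcg,gdq] -> 8 lines: mtnp skqzx hvay gcg gdq pvpqy khkpk jwdgk
Hunk 5: at line 1 remove [hvay,gcg,gdq] add [ugorr,xcrcx,lmutn] -> 8 lines: mtnp skqzx ugorr xcrcx lmutn pvpqy khkpk jwdgk
Hunk 6: at line 2 remove [xcrcx,lmutn] add [nfz] -> 7 lines: mtnp skqzx ugorr nfz pvpqy khkpk jwdgk
Final line 6: khkpk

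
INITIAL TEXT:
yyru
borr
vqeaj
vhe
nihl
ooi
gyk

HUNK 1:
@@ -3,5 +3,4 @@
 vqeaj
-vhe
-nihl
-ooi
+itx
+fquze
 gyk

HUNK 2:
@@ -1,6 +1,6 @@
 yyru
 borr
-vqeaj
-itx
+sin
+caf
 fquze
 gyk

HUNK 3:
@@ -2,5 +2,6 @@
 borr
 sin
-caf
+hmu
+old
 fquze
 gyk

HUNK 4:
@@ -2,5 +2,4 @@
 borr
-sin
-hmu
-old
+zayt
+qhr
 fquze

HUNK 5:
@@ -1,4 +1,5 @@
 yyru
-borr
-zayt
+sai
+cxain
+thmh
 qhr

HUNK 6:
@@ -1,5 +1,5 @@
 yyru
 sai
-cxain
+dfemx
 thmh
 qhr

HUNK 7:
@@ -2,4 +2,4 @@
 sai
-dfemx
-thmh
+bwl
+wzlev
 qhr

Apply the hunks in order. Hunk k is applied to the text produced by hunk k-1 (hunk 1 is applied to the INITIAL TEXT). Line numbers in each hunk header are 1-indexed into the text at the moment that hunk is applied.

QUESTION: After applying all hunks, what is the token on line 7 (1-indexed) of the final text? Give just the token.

Hunk 1: at line 3 remove [vhe,nihl,ooi] add [itx,fquze] -> 6 lines: yyru borr vqeaj itx fquze gyk
Hunk 2: at line 1 remove [vqeaj,itx] add [sin,caf] -> 6 lines: yyru borr sin caf fquze gyk
Hunk 3: at line 2 remove [caf] add [hmu,old] -> 7 lines: yyru borr sin hmu old fquze gyk
Hunk 4: at line 2 remove [sin,hmu,old] add [zayt,qhr] -> 6 lines: yyru borr zayt qhr fquze gyk
Hunk 5: at line 1 remove [borr,zayt] add [sai,cxain,thmh] -> 7 lines: yyru sai cxain thmh qhr fquze gyk
Hunk 6: at line 1 remove [cxain] add [dfemx] -> 7 lines: yyru sai dfemx thmh qhr fquze gyk
Hunk 7: at line 2 remove [dfemx,thmh] add [bwl,wzlev] -> 7 lines: yyru sai bwl wzlev qhr fquze gyk
Final line 7: gyk

Answer: gyk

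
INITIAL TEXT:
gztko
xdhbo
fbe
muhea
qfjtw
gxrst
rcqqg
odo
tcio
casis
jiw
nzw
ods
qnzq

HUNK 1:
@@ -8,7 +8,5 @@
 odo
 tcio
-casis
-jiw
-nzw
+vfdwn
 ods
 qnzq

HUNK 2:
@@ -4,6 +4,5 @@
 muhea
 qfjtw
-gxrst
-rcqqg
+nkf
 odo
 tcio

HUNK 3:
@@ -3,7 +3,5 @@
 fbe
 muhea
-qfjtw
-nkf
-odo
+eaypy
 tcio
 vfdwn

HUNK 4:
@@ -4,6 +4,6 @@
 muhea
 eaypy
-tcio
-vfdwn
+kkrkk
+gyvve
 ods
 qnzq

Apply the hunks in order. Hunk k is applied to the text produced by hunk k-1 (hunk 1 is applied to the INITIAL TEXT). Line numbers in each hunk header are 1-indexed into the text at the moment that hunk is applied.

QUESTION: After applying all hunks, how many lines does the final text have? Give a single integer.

Answer: 9

Derivation:
Hunk 1: at line 8 remove [casis,jiw,nzw] add [vfdwn] -> 12 lines: gztko xdhbo fbe muhea qfjtw gxrst rcqqg odo tcio vfdwn ods qnzq
Hunk 2: at line 4 remove [gxrst,rcqqg] add [nkf] -> 11 lines: gztko xdhbo fbe muhea qfjtw nkf odo tcio vfdwn ods qnzq
Hunk 3: at line 3 remove [qfjtw,nkf,odo] add [eaypy] -> 9 lines: gztko xdhbo fbe muhea eaypy tcio vfdwn ods qnzq
Hunk 4: at line 4 remove [tcio,vfdwn] add [kkrkk,gyvve] -> 9 lines: gztko xdhbo fbe muhea eaypy kkrkk gyvve ods qnzq
Final line count: 9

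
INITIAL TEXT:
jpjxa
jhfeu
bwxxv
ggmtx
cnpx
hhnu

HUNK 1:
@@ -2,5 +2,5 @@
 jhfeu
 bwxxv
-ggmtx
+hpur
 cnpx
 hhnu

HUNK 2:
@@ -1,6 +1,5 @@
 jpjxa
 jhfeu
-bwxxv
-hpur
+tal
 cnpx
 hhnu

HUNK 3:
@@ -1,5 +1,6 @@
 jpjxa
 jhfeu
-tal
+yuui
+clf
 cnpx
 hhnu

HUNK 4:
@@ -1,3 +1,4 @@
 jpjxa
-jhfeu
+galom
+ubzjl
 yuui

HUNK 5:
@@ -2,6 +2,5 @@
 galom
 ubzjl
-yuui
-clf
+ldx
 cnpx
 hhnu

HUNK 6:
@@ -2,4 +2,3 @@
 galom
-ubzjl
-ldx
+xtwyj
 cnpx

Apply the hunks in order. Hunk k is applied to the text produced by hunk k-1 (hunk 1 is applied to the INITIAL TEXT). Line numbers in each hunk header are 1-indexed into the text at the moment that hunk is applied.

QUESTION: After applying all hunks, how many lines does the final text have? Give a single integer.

Hunk 1: at line 2 remove [ggmtx] add [hpur] -> 6 lines: jpjxa jhfeu bwxxv hpur cnpx hhnu
Hunk 2: at line 1 remove [bwxxv,hpur] add [tal] -> 5 lines: jpjxa jhfeu tal cnpx hhnu
Hunk 3: at line 1 remove [tal] add [yuui,clf] -> 6 lines: jpjxa jhfeu yuui clf cnpx hhnu
Hunk 4: at line 1 remove [jhfeu] add [galom,ubzjl] -> 7 lines: jpjxa galom ubzjl yuui clf cnpx hhnu
Hunk 5: at line 2 remove [yuui,clf] add [ldx] -> 6 lines: jpjxa galom ubzjl ldx cnpx hhnu
Hunk 6: at line 2 remove [ubzjl,ldx] add [xtwyj] -> 5 lines: jpjxa galom xtwyj cnpx hhnu
Final line count: 5

Answer: 5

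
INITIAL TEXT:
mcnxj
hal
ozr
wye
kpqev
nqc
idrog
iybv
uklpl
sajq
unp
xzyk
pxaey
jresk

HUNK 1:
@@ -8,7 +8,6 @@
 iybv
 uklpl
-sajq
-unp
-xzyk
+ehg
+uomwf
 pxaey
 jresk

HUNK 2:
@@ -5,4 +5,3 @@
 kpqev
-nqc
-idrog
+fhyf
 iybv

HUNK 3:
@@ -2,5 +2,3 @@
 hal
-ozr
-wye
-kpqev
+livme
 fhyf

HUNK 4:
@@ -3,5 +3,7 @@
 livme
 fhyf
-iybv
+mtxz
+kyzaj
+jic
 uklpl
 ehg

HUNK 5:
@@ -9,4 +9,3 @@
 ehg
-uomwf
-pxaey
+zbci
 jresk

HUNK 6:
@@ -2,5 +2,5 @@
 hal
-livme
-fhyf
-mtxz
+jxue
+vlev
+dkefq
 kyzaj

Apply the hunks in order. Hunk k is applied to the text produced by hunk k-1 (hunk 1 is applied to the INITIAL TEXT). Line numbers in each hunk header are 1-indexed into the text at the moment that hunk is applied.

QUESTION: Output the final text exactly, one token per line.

Hunk 1: at line 8 remove [sajq,unp,xzyk] add [ehg,uomwf] -> 13 lines: mcnxj hal ozr wye kpqev nqc idrog iybv uklpl ehg uomwf pxaey jresk
Hunk 2: at line 5 remove [nqc,idrog] add [fhyf] -> 12 lines: mcnxj hal ozr wye kpqev fhyf iybv uklpl ehg uomwf pxaey jresk
Hunk 3: at line 2 remove [ozr,wye,kpqev] add [livme] -> 10 lines: mcnxj hal livme fhyf iybv uklpl ehg uomwf pxaey jresk
Hunk 4: at line 3 remove [iybv] add [mtxz,kyzaj,jic] -> 12 lines: mcnxj hal livme fhyf mtxz kyzaj jic uklpl ehg uomwf pxaey jresk
Hunk 5: at line 9 remove [uomwf,pxaey] add [zbci] -> 11 lines: mcnxj hal livme fhyf mtxz kyzaj jic uklpl ehg zbci jresk
Hunk 6: at line 2 remove [livme,fhyf,mtxz] add [jxue,vlev,dkefq] -> 11 lines: mcnxj hal jxue vlev dkefq kyzaj jic uklpl ehg zbci jresk

Answer: mcnxj
hal
jxue
vlev
dkefq
kyzaj
jic
uklpl
ehg
zbci
jresk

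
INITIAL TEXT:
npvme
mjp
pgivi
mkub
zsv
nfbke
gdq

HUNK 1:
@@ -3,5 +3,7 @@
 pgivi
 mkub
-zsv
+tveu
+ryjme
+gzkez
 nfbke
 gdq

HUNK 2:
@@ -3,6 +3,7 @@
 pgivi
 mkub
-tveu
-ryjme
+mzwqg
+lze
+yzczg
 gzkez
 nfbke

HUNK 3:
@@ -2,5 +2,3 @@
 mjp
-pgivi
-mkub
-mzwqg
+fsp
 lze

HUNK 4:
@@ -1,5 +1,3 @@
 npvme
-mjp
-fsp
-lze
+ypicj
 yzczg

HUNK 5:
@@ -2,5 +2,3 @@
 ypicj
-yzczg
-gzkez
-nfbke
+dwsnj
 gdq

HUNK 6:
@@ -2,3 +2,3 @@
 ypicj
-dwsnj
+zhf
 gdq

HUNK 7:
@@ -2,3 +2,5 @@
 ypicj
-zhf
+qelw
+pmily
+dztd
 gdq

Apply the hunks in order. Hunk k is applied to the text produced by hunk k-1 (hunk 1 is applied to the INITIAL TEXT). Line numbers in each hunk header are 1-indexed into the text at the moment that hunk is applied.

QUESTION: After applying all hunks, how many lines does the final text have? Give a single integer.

Hunk 1: at line 3 remove [zsv] add [tveu,ryjme,gzkez] -> 9 lines: npvme mjp pgivi mkub tveu ryjme gzkez nfbke gdq
Hunk 2: at line 3 remove [tveu,ryjme] add [mzwqg,lze,yzczg] -> 10 lines: npvme mjp pgivi mkub mzwqg lze yzczg gzkez nfbke gdq
Hunk 3: at line 2 remove [pgivi,mkub,mzwqg] add [fsp] -> 8 lines: npvme mjp fsp lze yzczg gzkez nfbke gdq
Hunk 4: at line 1 remove [mjp,fsp,lze] add [ypicj] -> 6 lines: npvme ypicj yzczg gzkez nfbke gdq
Hunk 5: at line 2 remove [yzczg,gzkez,nfbke] add [dwsnj] -> 4 lines: npvme ypicj dwsnj gdq
Hunk 6: at line 2 remove [dwsnj] add [zhf] -> 4 lines: npvme ypicj zhf gdq
Hunk 7: at line 2 remove [zhf] add [qelw,pmily,dztd] -> 6 lines: npvme ypicj qelw pmily dztd gdq
Final line count: 6

Answer: 6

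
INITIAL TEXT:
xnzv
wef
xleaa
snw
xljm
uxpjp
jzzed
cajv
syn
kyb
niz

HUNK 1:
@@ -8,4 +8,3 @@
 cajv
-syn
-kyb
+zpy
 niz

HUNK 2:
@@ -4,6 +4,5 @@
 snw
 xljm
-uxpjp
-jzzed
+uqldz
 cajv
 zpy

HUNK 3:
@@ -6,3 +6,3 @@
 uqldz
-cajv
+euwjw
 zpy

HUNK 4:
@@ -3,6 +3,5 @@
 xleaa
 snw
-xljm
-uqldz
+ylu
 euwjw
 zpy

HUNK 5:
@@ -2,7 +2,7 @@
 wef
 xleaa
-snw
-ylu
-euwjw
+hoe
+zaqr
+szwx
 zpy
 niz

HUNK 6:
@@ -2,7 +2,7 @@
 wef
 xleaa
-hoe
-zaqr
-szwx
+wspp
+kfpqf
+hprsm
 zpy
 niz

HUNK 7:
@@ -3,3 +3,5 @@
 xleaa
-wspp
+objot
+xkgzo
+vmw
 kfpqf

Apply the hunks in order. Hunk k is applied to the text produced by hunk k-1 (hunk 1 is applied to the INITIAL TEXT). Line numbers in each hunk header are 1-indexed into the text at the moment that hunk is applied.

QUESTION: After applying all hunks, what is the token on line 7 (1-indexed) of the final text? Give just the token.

Hunk 1: at line 8 remove [syn,kyb] add [zpy] -> 10 lines: xnzv wef xleaa snw xljm uxpjp jzzed cajv zpy niz
Hunk 2: at line 4 remove [uxpjp,jzzed] add [uqldz] -> 9 lines: xnzv wef xleaa snw xljm uqldz cajv zpy niz
Hunk 3: at line 6 remove [cajv] add [euwjw] -> 9 lines: xnzv wef xleaa snw xljm uqldz euwjw zpy niz
Hunk 4: at line 3 remove [xljm,uqldz] add [ylu] -> 8 lines: xnzv wef xleaa snw ylu euwjw zpy niz
Hunk 5: at line 2 remove [snw,ylu,euwjw] add [hoe,zaqr,szwx] -> 8 lines: xnzv wef xleaa hoe zaqr szwx zpy niz
Hunk 6: at line 2 remove [hoe,zaqr,szwx] add [wspp,kfpqf,hprsm] -> 8 lines: xnzv wef xleaa wspp kfpqf hprsm zpy niz
Hunk 7: at line 3 remove [wspp] add [objot,xkgzo,vmw] -> 10 lines: xnzv wef xleaa objot xkgzo vmw kfpqf hprsm zpy niz
Final line 7: kfpqf

Answer: kfpqf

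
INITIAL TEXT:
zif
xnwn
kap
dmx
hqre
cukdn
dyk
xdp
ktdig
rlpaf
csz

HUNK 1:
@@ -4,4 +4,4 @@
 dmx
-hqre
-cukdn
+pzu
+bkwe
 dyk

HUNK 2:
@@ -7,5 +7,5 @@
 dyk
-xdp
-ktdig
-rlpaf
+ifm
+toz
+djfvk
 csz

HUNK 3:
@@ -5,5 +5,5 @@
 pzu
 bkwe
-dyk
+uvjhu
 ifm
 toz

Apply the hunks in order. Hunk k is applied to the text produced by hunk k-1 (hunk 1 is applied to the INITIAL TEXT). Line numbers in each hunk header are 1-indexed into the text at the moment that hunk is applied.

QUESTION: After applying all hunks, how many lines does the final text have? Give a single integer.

Hunk 1: at line 4 remove [hqre,cukdn] add [pzu,bkwe] -> 11 lines: zif xnwn kap dmx pzu bkwe dyk xdp ktdig rlpaf csz
Hunk 2: at line 7 remove [xdp,ktdig,rlpaf] add [ifm,toz,djfvk] -> 11 lines: zif xnwn kap dmx pzu bkwe dyk ifm toz djfvk csz
Hunk 3: at line 5 remove [dyk] add [uvjhu] -> 11 lines: zif xnwn kap dmx pzu bkwe uvjhu ifm toz djfvk csz
Final line count: 11

Answer: 11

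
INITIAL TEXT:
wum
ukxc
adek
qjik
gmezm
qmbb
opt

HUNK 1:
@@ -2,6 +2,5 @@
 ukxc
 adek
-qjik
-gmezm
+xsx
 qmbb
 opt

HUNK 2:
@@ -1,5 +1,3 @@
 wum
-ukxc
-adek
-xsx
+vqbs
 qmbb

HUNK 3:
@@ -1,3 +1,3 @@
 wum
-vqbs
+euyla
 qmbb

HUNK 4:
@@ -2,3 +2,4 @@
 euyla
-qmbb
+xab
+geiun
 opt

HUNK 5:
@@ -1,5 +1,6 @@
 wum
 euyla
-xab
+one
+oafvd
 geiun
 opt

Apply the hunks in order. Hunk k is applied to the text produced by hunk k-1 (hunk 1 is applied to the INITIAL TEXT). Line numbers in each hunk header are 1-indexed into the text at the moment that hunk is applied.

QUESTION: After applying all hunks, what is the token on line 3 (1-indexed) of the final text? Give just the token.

Answer: one

Derivation:
Hunk 1: at line 2 remove [qjik,gmezm] add [xsx] -> 6 lines: wum ukxc adek xsx qmbb opt
Hunk 2: at line 1 remove [ukxc,adek,xsx] add [vqbs] -> 4 lines: wum vqbs qmbb opt
Hunk 3: at line 1 remove [vqbs] add [euyla] -> 4 lines: wum euyla qmbb opt
Hunk 4: at line 2 remove [qmbb] add [xab,geiun] -> 5 lines: wum euyla xab geiun opt
Hunk 5: at line 1 remove [xab] add [one,oafvd] -> 6 lines: wum euyla one oafvd geiun opt
Final line 3: one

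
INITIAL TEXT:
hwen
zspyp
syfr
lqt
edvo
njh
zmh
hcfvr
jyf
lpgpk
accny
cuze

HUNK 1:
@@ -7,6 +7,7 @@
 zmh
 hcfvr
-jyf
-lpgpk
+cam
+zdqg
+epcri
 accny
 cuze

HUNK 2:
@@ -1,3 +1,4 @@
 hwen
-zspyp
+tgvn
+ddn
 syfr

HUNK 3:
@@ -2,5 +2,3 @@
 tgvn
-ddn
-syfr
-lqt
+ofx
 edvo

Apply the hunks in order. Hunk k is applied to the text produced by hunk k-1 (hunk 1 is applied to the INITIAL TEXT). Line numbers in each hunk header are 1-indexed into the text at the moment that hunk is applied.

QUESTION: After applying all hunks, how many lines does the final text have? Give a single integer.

Hunk 1: at line 7 remove [jyf,lpgpk] add [cam,zdqg,epcri] -> 13 lines: hwen zspyp syfr lqt edvo njh zmh hcfvr cam zdqg epcri accny cuze
Hunk 2: at line 1 remove [zspyp] add [tgvn,ddn] -> 14 lines: hwen tgvn ddn syfr lqt edvo njh zmh hcfvr cam zdqg epcri accny cuze
Hunk 3: at line 2 remove [ddn,syfr,lqt] add [ofx] -> 12 lines: hwen tgvn ofx edvo njh zmh hcfvr cam zdqg epcri accny cuze
Final line count: 12

Answer: 12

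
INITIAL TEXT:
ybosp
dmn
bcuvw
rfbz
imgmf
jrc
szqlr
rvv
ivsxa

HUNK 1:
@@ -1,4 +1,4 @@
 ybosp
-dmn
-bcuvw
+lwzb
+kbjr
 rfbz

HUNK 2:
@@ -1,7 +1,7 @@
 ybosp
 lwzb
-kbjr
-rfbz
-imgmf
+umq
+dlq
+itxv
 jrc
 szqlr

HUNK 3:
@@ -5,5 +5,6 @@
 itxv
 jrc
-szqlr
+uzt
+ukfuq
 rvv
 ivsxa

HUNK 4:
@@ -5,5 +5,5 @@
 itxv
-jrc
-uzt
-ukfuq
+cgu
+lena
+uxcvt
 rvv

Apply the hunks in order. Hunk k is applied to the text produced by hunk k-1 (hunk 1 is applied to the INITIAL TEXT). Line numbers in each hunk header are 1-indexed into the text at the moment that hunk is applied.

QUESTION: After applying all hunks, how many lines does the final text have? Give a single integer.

Hunk 1: at line 1 remove [dmn,bcuvw] add [lwzb,kbjr] -> 9 lines: ybosp lwzb kbjr rfbz imgmf jrc szqlr rvv ivsxa
Hunk 2: at line 1 remove [kbjr,rfbz,imgmf] add [umq,dlq,itxv] -> 9 lines: ybosp lwzb umq dlq itxv jrc szqlr rvv ivsxa
Hunk 3: at line 5 remove [szqlr] add [uzt,ukfuq] -> 10 lines: ybosp lwzb umq dlq itxv jrc uzt ukfuq rvv ivsxa
Hunk 4: at line 5 remove [jrc,uzt,ukfuq] add [cgu,lena,uxcvt] -> 10 lines: ybosp lwzb umq dlq itxv cgu lena uxcvt rvv ivsxa
Final line count: 10

Answer: 10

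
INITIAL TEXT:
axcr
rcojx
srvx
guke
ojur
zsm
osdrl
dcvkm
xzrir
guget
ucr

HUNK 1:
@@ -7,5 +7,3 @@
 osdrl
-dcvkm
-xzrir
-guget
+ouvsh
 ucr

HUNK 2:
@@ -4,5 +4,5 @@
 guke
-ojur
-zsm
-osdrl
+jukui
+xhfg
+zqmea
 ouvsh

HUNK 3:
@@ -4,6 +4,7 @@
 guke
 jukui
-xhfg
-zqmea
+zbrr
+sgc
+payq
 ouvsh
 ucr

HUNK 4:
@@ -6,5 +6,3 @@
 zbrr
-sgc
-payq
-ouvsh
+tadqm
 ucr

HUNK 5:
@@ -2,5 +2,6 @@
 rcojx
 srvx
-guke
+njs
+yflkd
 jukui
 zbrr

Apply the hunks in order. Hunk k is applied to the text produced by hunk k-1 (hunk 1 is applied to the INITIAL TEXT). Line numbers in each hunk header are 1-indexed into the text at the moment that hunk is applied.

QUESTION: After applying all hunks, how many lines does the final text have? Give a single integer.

Answer: 9

Derivation:
Hunk 1: at line 7 remove [dcvkm,xzrir,guget] add [ouvsh] -> 9 lines: axcr rcojx srvx guke ojur zsm osdrl ouvsh ucr
Hunk 2: at line 4 remove [ojur,zsm,osdrl] add [jukui,xhfg,zqmea] -> 9 lines: axcr rcojx srvx guke jukui xhfg zqmea ouvsh ucr
Hunk 3: at line 4 remove [xhfg,zqmea] add [zbrr,sgc,payq] -> 10 lines: axcr rcojx srvx guke jukui zbrr sgc payq ouvsh ucr
Hunk 4: at line 6 remove [sgc,payq,ouvsh] add [tadqm] -> 8 lines: axcr rcojx srvx guke jukui zbrr tadqm ucr
Hunk 5: at line 2 remove [guke] add [njs,yflkd] -> 9 lines: axcr rcojx srvx njs yflkd jukui zbrr tadqm ucr
Final line count: 9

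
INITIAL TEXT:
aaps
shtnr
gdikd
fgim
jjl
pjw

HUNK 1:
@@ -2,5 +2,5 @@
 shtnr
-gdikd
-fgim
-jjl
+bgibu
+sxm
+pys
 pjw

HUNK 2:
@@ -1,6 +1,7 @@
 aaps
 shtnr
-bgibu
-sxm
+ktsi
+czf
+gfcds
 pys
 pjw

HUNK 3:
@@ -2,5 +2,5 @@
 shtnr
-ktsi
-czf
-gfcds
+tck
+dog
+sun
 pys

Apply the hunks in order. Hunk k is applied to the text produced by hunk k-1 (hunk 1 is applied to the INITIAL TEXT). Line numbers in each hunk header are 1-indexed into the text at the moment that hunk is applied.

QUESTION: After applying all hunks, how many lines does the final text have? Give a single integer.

Answer: 7

Derivation:
Hunk 1: at line 2 remove [gdikd,fgim,jjl] add [bgibu,sxm,pys] -> 6 lines: aaps shtnr bgibu sxm pys pjw
Hunk 2: at line 1 remove [bgibu,sxm] add [ktsi,czf,gfcds] -> 7 lines: aaps shtnr ktsi czf gfcds pys pjw
Hunk 3: at line 2 remove [ktsi,czf,gfcds] add [tck,dog,sun] -> 7 lines: aaps shtnr tck dog sun pys pjw
Final line count: 7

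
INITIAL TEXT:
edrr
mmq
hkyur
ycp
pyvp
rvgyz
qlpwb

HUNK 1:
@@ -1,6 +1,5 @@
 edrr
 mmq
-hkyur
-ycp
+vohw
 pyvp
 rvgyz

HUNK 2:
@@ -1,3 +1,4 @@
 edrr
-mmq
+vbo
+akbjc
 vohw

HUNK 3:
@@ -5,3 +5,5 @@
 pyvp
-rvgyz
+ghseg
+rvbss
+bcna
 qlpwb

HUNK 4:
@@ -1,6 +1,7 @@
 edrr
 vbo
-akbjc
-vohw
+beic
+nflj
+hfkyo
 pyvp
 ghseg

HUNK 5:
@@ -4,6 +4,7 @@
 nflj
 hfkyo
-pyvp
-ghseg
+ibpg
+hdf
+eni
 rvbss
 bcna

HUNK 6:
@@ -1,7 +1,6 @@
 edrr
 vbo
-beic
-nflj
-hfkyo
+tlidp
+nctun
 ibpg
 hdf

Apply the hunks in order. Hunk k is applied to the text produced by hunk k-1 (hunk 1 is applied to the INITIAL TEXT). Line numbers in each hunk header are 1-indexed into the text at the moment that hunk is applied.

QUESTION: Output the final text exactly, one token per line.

Hunk 1: at line 1 remove [hkyur,ycp] add [vohw] -> 6 lines: edrr mmq vohw pyvp rvgyz qlpwb
Hunk 2: at line 1 remove [mmq] add [vbo,akbjc] -> 7 lines: edrr vbo akbjc vohw pyvp rvgyz qlpwb
Hunk 3: at line 5 remove [rvgyz] add [ghseg,rvbss,bcna] -> 9 lines: edrr vbo akbjc vohw pyvp ghseg rvbss bcna qlpwb
Hunk 4: at line 1 remove [akbjc,vohw] add [beic,nflj,hfkyo] -> 10 lines: edrr vbo beic nflj hfkyo pyvp ghseg rvbss bcna qlpwb
Hunk 5: at line 4 remove [pyvp,ghseg] add [ibpg,hdf,eni] -> 11 lines: edrr vbo beic nflj hfkyo ibpg hdf eni rvbss bcna qlpwb
Hunk 6: at line 1 remove [beic,nflj,hfkyo] add [tlidp,nctun] -> 10 lines: edrr vbo tlidp nctun ibpg hdf eni rvbss bcna qlpwb

Answer: edrr
vbo
tlidp
nctun
ibpg
hdf
eni
rvbss
bcna
qlpwb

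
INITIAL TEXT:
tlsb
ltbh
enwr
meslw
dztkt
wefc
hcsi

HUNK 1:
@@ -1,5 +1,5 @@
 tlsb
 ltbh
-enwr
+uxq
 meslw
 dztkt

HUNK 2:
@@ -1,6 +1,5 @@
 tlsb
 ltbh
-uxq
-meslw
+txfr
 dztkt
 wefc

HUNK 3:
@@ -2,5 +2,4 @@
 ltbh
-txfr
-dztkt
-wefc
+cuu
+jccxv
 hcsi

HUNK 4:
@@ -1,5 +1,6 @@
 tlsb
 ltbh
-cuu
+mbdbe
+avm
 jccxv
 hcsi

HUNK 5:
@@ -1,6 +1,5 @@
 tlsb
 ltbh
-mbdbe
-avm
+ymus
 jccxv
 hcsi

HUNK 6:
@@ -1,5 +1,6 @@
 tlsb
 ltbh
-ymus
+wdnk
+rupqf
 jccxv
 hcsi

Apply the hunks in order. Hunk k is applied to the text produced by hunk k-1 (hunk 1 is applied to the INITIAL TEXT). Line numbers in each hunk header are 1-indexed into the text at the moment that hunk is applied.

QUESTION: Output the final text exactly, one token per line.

Hunk 1: at line 1 remove [enwr] add [uxq] -> 7 lines: tlsb ltbh uxq meslw dztkt wefc hcsi
Hunk 2: at line 1 remove [uxq,meslw] add [txfr] -> 6 lines: tlsb ltbh txfr dztkt wefc hcsi
Hunk 3: at line 2 remove [txfr,dztkt,wefc] add [cuu,jccxv] -> 5 lines: tlsb ltbh cuu jccxv hcsi
Hunk 4: at line 1 remove [cuu] add [mbdbe,avm] -> 6 lines: tlsb ltbh mbdbe avm jccxv hcsi
Hunk 5: at line 1 remove [mbdbe,avm] add [ymus] -> 5 lines: tlsb ltbh ymus jccxv hcsi
Hunk 6: at line 1 remove [ymus] add [wdnk,rupqf] -> 6 lines: tlsb ltbh wdnk rupqf jccxv hcsi

Answer: tlsb
ltbh
wdnk
rupqf
jccxv
hcsi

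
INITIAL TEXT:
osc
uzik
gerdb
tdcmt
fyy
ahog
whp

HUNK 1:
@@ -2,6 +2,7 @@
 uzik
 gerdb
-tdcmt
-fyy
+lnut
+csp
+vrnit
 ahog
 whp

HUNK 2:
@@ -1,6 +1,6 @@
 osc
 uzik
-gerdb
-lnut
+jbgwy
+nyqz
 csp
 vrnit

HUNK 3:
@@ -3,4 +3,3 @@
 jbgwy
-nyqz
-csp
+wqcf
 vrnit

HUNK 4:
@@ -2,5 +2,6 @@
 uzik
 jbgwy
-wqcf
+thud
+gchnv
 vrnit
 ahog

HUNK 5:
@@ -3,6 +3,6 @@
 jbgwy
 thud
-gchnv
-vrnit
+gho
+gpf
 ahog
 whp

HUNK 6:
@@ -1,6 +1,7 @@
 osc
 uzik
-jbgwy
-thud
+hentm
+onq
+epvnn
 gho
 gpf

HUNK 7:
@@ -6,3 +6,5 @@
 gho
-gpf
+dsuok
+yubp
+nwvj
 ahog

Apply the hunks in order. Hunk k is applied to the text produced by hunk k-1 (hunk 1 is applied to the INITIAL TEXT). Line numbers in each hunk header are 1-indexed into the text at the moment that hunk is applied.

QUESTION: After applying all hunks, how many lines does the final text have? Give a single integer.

Answer: 11

Derivation:
Hunk 1: at line 2 remove [tdcmt,fyy] add [lnut,csp,vrnit] -> 8 lines: osc uzik gerdb lnut csp vrnit ahog whp
Hunk 2: at line 1 remove [gerdb,lnut] add [jbgwy,nyqz] -> 8 lines: osc uzik jbgwy nyqz csp vrnit ahog whp
Hunk 3: at line 3 remove [nyqz,csp] add [wqcf] -> 7 lines: osc uzik jbgwy wqcf vrnit ahog whp
Hunk 4: at line 2 remove [wqcf] add [thud,gchnv] -> 8 lines: osc uzik jbgwy thud gchnv vrnit ahog whp
Hunk 5: at line 3 remove [gchnv,vrnit] add [gho,gpf] -> 8 lines: osc uzik jbgwy thud gho gpf ahog whp
Hunk 6: at line 1 remove [jbgwy,thud] add [hentm,onq,epvnn] -> 9 lines: osc uzik hentm onq epvnn gho gpf ahog whp
Hunk 7: at line 6 remove [gpf] add [dsuok,yubp,nwvj] -> 11 lines: osc uzik hentm onq epvnn gho dsuok yubp nwvj ahog whp
Final line count: 11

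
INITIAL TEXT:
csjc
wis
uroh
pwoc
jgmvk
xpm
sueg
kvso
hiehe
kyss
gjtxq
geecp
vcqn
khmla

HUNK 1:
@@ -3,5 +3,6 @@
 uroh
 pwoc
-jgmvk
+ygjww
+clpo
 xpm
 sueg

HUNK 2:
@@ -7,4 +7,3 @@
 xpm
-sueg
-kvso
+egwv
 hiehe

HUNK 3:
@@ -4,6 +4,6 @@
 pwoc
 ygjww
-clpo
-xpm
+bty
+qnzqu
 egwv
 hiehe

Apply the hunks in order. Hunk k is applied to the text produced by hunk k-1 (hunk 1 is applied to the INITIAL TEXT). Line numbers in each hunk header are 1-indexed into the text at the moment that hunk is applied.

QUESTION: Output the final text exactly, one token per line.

Answer: csjc
wis
uroh
pwoc
ygjww
bty
qnzqu
egwv
hiehe
kyss
gjtxq
geecp
vcqn
khmla

Derivation:
Hunk 1: at line 3 remove [jgmvk] add [ygjww,clpo] -> 15 lines: csjc wis uroh pwoc ygjww clpo xpm sueg kvso hiehe kyss gjtxq geecp vcqn khmla
Hunk 2: at line 7 remove [sueg,kvso] add [egwv] -> 14 lines: csjc wis uroh pwoc ygjww clpo xpm egwv hiehe kyss gjtxq geecp vcqn khmla
Hunk 3: at line 4 remove [clpo,xpm] add [bty,qnzqu] -> 14 lines: csjc wis uroh pwoc ygjww bty qnzqu egwv hiehe kyss gjtxq geecp vcqn khmla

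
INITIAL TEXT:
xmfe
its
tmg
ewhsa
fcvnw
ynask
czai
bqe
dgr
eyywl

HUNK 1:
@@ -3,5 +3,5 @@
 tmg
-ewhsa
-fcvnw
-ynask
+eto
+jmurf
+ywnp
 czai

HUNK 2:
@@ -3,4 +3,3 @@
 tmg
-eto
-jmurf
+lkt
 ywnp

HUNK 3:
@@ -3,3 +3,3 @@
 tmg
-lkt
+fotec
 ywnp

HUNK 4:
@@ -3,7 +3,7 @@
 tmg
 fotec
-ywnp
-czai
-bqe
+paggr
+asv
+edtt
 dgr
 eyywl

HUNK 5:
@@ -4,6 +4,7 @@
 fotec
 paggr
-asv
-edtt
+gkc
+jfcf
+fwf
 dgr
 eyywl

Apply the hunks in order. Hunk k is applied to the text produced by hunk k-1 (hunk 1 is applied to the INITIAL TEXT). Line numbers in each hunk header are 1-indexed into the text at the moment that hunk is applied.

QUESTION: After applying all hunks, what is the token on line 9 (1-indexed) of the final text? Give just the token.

Hunk 1: at line 3 remove [ewhsa,fcvnw,ynask] add [eto,jmurf,ywnp] -> 10 lines: xmfe its tmg eto jmurf ywnp czai bqe dgr eyywl
Hunk 2: at line 3 remove [eto,jmurf] add [lkt] -> 9 lines: xmfe its tmg lkt ywnp czai bqe dgr eyywl
Hunk 3: at line 3 remove [lkt] add [fotec] -> 9 lines: xmfe its tmg fotec ywnp czai bqe dgr eyywl
Hunk 4: at line 3 remove [ywnp,czai,bqe] add [paggr,asv,edtt] -> 9 lines: xmfe its tmg fotec paggr asv edtt dgr eyywl
Hunk 5: at line 4 remove [asv,edtt] add [gkc,jfcf,fwf] -> 10 lines: xmfe its tmg fotec paggr gkc jfcf fwf dgr eyywl
Final line 9: dgr

Answer: dgr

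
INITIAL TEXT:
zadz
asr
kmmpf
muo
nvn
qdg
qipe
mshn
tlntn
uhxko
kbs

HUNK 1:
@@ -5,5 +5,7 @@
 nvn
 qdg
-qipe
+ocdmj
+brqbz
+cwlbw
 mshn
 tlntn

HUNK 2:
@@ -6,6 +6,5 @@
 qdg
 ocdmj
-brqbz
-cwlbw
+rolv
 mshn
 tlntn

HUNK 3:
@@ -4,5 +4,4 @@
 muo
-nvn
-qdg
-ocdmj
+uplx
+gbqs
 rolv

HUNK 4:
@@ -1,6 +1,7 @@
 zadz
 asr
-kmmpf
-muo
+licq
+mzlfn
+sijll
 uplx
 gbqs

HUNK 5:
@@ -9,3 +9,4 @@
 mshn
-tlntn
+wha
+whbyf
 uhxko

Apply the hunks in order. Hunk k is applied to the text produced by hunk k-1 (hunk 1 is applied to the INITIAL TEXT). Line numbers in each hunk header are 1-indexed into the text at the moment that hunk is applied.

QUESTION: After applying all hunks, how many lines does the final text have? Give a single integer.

Answer: 13

Derivation:
Hunk 1: at line 5 remove [qipe] add [ocdmj,brqbz,cwlbw] -> 13 lines: zadz asr kmmpf muo nvn qdg ocdmj brqbz cwlbw mshn tlntn uhxko kbs
Hunk 2: at line 6 remove [brqbz,cwlbw] add [rolv] -> 12 lines: zadz asr kmmpf muo nvn qdg ocdmj rolv mshn tlntn uhxko kbs
Hunk 3: at line 4 remove [nvn,qdg,ocdmj] add [uplx,gbqs] -> 11 lines: zadz asr kmmpf muo uplx gbqs rolv mshn tlntn uhxko kbs
Hunk 4: at line 1 remove [kmmpf,muo] add [licq,mzlfn,sijll] -> 12 lines: zadz asr licq mzlfn sijll uplx gbqs rolv mshn tlntn uhxko kbs
Hunk 5: at line 9 remove [tlntn] add [wha,whbyf] -> 13 lines: zadz asr licq mzlfn sijll uplx gbqs rolv mshn wha whbyf uhxko kbs
Final line count: 13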